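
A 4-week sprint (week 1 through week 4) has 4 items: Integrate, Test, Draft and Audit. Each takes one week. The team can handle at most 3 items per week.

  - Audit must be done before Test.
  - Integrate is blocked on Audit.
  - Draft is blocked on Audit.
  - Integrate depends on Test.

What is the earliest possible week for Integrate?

week 3

Precedence pushes Integrate to at least week 3.
Integrate at week 3 is achievable: Integrate in week 3; Test in week 2; Audit in week 1; Draft in week 2.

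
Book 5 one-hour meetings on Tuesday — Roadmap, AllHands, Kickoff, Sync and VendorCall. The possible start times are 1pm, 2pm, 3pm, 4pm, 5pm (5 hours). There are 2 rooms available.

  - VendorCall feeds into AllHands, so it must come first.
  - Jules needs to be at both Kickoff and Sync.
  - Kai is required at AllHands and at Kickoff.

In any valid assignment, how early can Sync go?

Sync at 1pm is achievable: VendorCall in 1pm, AllHands in 2pm, Roadmap in 2pm, Kickoff in 3pm, Sync in 1pm.

1pm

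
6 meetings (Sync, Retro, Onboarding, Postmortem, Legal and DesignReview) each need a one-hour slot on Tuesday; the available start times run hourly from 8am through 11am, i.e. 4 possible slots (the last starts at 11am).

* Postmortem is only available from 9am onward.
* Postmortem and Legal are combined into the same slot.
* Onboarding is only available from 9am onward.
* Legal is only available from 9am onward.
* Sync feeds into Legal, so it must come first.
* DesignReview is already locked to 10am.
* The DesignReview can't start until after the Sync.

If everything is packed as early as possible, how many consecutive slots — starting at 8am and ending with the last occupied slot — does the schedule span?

The precedence chain requires at least 2 distinct slots.
DesignReview can't be placed before 10am — that is slot 3 counting from 8am — so the schedule must run through at least 3 slots.
3 works (last occupied slot: 10am): for example Sync=8am; Onboarding=9am; DesignReview=10am; Legal=9am; Retro=8am; Postmortem=9am.

3 slots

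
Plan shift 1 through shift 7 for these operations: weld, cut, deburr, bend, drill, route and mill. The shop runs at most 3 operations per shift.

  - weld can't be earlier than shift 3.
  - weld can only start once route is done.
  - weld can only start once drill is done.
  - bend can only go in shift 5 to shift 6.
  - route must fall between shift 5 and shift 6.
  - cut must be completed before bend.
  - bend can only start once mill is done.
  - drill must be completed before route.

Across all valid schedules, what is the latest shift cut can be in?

Downstream work caps cut at shift 5.
cut at shift 5 is achievable: route -> shift 5, bend -> shift 6, weld -> shift 6, mill -> shift 1, drill -> shift 1, cut -> shift 5, deburr -> shift 1.

shift 5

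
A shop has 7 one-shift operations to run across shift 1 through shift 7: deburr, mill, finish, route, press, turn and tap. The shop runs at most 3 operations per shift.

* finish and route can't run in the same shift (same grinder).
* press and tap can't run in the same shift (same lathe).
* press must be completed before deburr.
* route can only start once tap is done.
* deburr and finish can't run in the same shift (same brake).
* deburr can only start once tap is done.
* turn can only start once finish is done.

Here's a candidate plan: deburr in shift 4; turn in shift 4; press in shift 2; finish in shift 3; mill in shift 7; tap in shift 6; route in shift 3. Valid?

No. route can only start once tap is done is not satisfied.

The shop runs at most 3 operations per shift — holds.
deburr and finish can't run in the same shift (same brake) — holds.
finish and route can't run in the same shift (same grinder) — violated.
turn can only start once finish is done — holds.
deburr can only start once tap is done — violated.
press must be completed before deburr — holds.
press and tap can't run in the same shift (same lathe) — holds.
route can only start once tap is done — violated.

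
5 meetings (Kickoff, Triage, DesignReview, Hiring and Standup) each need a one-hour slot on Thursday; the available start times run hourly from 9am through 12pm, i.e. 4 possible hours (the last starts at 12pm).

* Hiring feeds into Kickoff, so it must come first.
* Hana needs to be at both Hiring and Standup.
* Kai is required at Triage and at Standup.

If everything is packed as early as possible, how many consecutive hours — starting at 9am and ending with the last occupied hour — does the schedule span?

2

The precedence chain requires at least 2 distinct hours.
2 works (last occupied hour: 10am): for example DesignReview -> 9am; Kickoff -> 10am; Triage -> 9am; Standup -> 10am; Hiring -> 9am.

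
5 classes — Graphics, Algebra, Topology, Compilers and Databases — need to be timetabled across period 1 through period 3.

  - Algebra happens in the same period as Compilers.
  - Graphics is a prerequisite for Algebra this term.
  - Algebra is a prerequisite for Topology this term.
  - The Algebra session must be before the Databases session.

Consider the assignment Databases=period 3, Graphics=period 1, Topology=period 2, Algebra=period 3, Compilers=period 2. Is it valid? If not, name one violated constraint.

Graphics is a prerequisite for Algebra this term — holds.
Algebra happens in the same period as Compilers — violated.
Algebra is a prerequisite for Topology this term — violated.
The Algebra session must be before the Databases session — violated.

Invalid. Algebra is a prerequisite for Topology this term.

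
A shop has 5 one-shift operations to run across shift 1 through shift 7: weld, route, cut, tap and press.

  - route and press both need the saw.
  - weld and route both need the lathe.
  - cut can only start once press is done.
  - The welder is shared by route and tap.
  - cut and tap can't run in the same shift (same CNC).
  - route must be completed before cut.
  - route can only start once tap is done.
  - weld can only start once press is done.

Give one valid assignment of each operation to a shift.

weld in shift 3, cut in shift 3, route in shift 2, tap in shift 1, press in shift 1

Checking: route(shift 2) before cut(shift 3); tap(shift 1) before route(shift 2); press(shift 1) before weld(shift 3); press(shift 1) before cut(shift 3); route(shift 2) != tap(shift 1); weld(shift 3) != route(shift 2); route(shift 2) != press(shift 1); cut(shift 3) != tap(shift 1).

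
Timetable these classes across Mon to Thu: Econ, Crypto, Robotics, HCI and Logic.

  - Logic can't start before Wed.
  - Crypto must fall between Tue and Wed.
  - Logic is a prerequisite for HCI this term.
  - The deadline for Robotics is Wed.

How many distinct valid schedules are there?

Splitting on Econ: it can be Mon (6), Tue (6), Wed (6), Thu (6). Listing each branch's schedules as (Crypto, Robotics, HCI, Logic):
Econ=Mon: (Tue,Mon,Thu,Wed) (Tue,Tue,Thu,Wed) (Tue,Wed,Thu,Wed) (Wed,Mon,Thu,Wed) (Wed,Tue,Thu,Wed) (Wed,Wed,Thu,Wed) — 6.
Econ=Tue: (Tue,Mon,Thu,Wed) (Tue,Tue,Thu,Wed) (Tue,Wed,Thu,Wed) (Wed,Mon,Thu,Wed) (Wed,Tue,Thu,Wed) (Wed,Wed,Thu,Wed) — 6.
Econ=Wed: (Tue,Mon,Thu,Wed) (Tue,Tue,Thu,Wed) (Tue,Wed,Thu,Wed) (Wed,Mon,Thu,Wed) (Wed,Tue,Thu,Wed) (Wed,Wed,Thu,Wed) — 6.
Econ=Thu: (Tue,Mon,Thu,Wed) (Tue,Tue,Thu,Wed) (Tue,Wed,Thu,Wed) (Wed,Mon,Thu,Wed) (Wed,Tue,Thu,Wed) (Wed,Wed,Thu,Wed) — 6.
Summing: 6 + 6 + 6 + 6 = 24.

24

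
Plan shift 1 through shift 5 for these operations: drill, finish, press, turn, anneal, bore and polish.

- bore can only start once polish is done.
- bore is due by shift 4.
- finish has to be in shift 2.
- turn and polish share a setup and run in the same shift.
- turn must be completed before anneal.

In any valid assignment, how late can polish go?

shift 3

Downstream work caps polish at shift 3.
polish at shift 3 is achievable: bore=shift 4, finish=shift 2, anneal=shift 4, polish=shift 3, press=shift 1, turn=shift 3, drill=shift 1.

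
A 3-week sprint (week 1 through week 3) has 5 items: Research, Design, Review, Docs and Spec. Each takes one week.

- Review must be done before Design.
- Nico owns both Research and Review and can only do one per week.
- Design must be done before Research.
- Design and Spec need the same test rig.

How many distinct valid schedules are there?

6

Splitting on Docs: it can be week 1 (2), week 2 (2), week 3 (2). Listing each branch's schedules as (Research, Design, Review, Spec) by week number:
Docs=week 1: (3,2,1,1) (3,2,1,3) — 2.
Docs=week 2: (3,2,1,1) (3,2,1,3) — 2.
Docs=week 3: (3,2,1,1) (3,2,1,3) — 2.
Summing: 2 + 2 + 2 = 6.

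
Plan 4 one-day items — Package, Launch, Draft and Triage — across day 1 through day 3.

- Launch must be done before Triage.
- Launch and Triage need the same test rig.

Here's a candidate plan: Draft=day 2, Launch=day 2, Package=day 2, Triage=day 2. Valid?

No — it violates: Launch and Triage need the same test rig

Launch must be done before Triage — violated.
Launch and Triage need the same test rig — violated.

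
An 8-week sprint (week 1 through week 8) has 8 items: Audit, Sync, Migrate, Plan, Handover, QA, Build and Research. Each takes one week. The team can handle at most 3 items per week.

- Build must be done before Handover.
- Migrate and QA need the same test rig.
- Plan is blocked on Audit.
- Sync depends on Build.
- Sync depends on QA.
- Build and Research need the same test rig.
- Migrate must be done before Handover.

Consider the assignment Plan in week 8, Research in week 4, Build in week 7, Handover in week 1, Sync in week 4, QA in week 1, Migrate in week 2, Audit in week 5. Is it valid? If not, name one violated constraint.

No. Build must be done before Handover is not satisfied.

The team can handle at most 3 items per week — holds.
Migrate and QA need the same test rig — holds.
Sync depends on QA — holds.
Migrate must be done before Handover — violated.
Build and Research need the same test rig — holds.
Sync depends on Build — violated.
Plan is blocked on Audit — holds.
Build must be done before Handover — violated.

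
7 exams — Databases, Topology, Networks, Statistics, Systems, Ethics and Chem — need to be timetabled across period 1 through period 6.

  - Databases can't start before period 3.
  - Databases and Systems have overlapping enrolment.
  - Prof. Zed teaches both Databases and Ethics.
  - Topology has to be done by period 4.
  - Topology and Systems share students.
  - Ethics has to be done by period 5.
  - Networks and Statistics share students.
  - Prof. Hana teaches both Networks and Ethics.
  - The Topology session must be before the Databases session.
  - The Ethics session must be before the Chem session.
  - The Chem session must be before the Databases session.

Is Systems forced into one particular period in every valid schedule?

Systems can be period 1 (e.g. Networks in period 2, Topology in period 2, Statistics in period 1, Ethics in period 1, Chem in period 2, Databases in period 3, Systems in period 1) or period 2 (e.g. Chem=period 2; Databases=period 3; Ethics=period 1; Systems=period 2; Statistics=period 1; Networks=period 2; Topology=period 1).

No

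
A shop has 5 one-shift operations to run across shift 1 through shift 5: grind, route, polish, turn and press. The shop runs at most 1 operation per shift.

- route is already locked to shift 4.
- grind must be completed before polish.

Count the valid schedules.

Splitting on grind: it can be shift 1 (6), shift 2 (4), shift 3 (2). Listing each branch's schedules as (route, polish, turn, press) by shift number:
grind=shift 1: (4,2,3,5) (4,2,5,3) (4,3,2,5) (4,3,5,2) (4,5,2,3) (4,5,3,2) — 6.
grind=shift 2: (4,3,1,5) (4,3,5,1) (4,5,1,3) (4,5,3,1) — 4.
grind=shift 3: (4,5,1,2) (4,5,2,1) — 2.
Summing: 6 + 4 + 2 = 12.

12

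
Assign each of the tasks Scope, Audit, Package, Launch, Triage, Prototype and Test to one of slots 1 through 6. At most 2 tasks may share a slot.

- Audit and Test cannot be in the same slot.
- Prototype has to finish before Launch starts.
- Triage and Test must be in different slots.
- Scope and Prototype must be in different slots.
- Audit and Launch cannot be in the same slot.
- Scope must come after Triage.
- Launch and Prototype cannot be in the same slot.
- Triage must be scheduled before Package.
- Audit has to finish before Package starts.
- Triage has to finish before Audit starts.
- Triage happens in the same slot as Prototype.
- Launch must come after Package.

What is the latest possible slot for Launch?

Precedence pushes Launch to at least 4.
Launch at 6 is achievable: Audit in 2; Test in 3; Package in 3; Prototype in 1; Scope in 2; Triage in 1; Launch in 6.

6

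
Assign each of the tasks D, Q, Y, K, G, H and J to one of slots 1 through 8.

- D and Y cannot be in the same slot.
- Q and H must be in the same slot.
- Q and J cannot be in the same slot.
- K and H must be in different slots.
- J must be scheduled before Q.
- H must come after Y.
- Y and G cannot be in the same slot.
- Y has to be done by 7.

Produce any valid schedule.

D -> 2, Q -> 2, G -> 2, Y -> 1, H -> 2, J -> 1, K -> 1

Checking: Y(1) before H(2); J(1) before Q(2); D(2) != Y(1); K(1) != H(2); Q(2) != J(1); Y(1) != G(2); Q = H = 2; Y=1 in [1,7].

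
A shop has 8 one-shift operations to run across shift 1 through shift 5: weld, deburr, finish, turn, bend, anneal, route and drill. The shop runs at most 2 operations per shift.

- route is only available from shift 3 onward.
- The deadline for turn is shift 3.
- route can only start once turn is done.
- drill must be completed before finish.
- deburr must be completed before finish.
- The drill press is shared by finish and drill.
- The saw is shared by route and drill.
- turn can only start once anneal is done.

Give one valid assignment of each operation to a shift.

weld in shift 4; drill in shift 2; turn in shift 2; route in shift 3; deburr in shift 1; bend in shift 4; finish in shift 3; anneal in shift 1

Checking: deburr(shift 1) before finish(shift 3); anneal(shift 1) before turn(shift 2); turn(shift 2) before route(shift 3); drill(shift 2) before finish(shift 3); finish(shift 3) != drill(shift 2); route(shift 3) != drill(shift 2); route=shift 3 in [shift 3,shift 5]; turn=shift 2 in [shift 1,shift 3]; max 2 per shift (cap 2).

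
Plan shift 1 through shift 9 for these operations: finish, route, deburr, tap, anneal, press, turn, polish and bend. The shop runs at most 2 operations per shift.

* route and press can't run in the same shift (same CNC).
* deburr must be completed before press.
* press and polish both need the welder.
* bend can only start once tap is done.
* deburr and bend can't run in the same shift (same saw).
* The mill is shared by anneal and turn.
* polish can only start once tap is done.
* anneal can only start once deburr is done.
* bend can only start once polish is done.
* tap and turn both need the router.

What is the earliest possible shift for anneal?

shift 2

Precedence pushes anneal to at least shift 2.
anneal at shift 2 is achievable: tap=shift 1, finish=shift 4, bend=shift 3, polish=shift 2, press=shift 3, anneal=shift 2, route=shift 4, deburr=shift 1, turn=shift 5.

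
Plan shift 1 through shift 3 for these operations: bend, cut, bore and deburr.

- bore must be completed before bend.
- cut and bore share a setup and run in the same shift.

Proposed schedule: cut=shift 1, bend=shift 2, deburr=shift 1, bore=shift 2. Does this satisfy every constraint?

bore must be completed before bend — violated.
cut and bore share a setup and run in the same shift — violated.

No — it violates: cut and bore share a setup and run in the same shift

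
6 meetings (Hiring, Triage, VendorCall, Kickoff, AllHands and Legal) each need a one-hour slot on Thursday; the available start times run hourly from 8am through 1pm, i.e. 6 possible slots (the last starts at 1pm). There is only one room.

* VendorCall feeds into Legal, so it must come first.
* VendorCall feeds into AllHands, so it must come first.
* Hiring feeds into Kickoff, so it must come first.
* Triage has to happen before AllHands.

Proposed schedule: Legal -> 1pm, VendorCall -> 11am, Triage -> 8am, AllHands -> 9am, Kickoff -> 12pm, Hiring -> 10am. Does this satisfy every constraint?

Hiring feeds into Kickoff, so it must come first — holds.
VendorCall feeds into AllHands, so it must come first — violated.
There is only one room — holds.
VendorCall feeds into Legal, so it must come first — holds.
Triage has to happen before AllHands — holds.

No — it violates: VendorCall feeds into AllHands, so it must come first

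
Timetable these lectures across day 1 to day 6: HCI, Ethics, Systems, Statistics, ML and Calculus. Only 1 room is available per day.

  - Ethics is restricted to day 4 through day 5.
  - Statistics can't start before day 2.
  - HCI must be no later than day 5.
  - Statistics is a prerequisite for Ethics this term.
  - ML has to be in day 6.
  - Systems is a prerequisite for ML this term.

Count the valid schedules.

30

Splitting on HCI: it can be day 1 (10), day 2 (6), day 3 (6), day 4 (4), day 5 (4). Listing each branch's schedules as (Ethics, Systems, Statistics, ML, Calculus) by day number:
HCI=day 1: (4,2,3,6,5) (4,3,2,6,5) (4,5,2,6,3) (4,5,3,6,2) (5,2,3,6,4) (5,2,4,6,3) (5,3,2,6,4) (5,3,4,6,2) (5,4,2,6,3) (5,4,3,6,2) — 10.
HCI=day 2: (4,1,3,6,5) (4,5,3,6,1) (5,1,3,6,4) (5,1,4,6,3) (5,3,4,6,1) (5,4,3,6,1) — 6.
HCI=day 3: (4,1,2,6,5) (4,5,2,6,1) (5,1,2,6,4) (5,1,4,6,2) (5,2,4,6,1) (5,4,2,6,1) — 6.
HCI=day 4: (5,1,2,6,3) (5,1,3,6,2) (5,2,3,6,1) (5,3,2,6,1) — 4.
HCI=day 5: (4,1,2,6,3) (4,1,3,6,2) (4,2,3,6,1) (4,3,2,6,1) — 4.
Summing: 10 + 6 + 6 + 4 + 4 = 30.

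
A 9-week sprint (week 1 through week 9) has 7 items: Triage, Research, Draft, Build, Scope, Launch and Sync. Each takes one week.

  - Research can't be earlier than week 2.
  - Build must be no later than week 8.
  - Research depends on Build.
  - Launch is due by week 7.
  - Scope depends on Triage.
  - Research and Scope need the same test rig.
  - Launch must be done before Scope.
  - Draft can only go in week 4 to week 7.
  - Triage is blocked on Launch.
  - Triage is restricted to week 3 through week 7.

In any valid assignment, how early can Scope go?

Precedence pushes Scope to at least week 4.
Scope at week 4 is achievable: Sync in week 1, Triage in week 3, Draft in week 4, Launch in week 1, Build in week 1, Scope in week 4, Research in week 2.

week 4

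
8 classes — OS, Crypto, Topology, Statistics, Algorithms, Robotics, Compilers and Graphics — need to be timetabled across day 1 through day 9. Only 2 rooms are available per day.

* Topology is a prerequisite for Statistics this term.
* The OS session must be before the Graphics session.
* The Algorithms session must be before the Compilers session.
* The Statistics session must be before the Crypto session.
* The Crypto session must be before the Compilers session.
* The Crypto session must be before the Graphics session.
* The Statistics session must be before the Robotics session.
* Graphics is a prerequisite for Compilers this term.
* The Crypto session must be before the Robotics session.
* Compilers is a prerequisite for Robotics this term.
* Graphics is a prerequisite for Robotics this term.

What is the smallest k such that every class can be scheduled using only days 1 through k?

6

The precedence chain requires at least 6 distinct days.
With at most 2 per day and 8 classes, at least 4 days are needed.
6 works (last occupied day: day 6): for example Statistics -> day 2, Compilers -> day 5, Robotics -> day 6, Graphics -> day 4, Topology -> day 1, Algorithms -> day 2, Crypto -> day 3, OS -> day 1.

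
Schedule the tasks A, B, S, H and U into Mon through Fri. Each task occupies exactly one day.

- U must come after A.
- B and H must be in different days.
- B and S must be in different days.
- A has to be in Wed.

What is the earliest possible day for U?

Thu

Precedence pushes U to at least Thu.
U at Thu is achievable: H=Tue; B=Mon; U=Thu; A=Wed; S=Tue.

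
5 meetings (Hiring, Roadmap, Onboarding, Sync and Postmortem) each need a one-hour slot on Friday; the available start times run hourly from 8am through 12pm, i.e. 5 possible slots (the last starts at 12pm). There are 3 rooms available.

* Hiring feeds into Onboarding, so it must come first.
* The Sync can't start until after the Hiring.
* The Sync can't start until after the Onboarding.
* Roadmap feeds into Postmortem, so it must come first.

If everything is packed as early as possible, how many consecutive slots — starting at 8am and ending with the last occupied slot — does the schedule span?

The precedence chain requires at least 3 distinct slots.
With at most 3 per slot and 5 meetings, at least 2 slots are needed.
3 works (last occupied slot: 10am): for example Onboarding -> 9am; Postmortem -> 9am; Sync -> 10am; Hiring -> 8am; Roadmap -> 8am.

3 slots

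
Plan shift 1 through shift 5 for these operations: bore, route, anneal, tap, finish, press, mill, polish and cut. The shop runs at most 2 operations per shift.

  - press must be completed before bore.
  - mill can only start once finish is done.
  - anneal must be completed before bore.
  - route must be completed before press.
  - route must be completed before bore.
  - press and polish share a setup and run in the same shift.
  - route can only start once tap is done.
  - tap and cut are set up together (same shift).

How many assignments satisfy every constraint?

17

Splitting on bore: it can be shift 4 (1), shift 5 (16). Listing each branch's schedules as (route, anneal, tap, finish, press, mill, polish, cut) by shift number:
bore=shift 4: (2,2,1,4,3,5,3,1) — 1.
bore=shift 5: (2,2,1,3,4,5,4,1) (2,2,1,4,3,5,3,1) (2,3,1,2,4,3,4,1) (2,3,1,2,4,5,4,1) (2,3,1,3,4,5,4,1) (2,4,1,2,3,4,3,1) (2,4,1,2,3,5,3,1) (2,4,1,4,3,5,3,1) (3,1,2,1,4,3,4,2) (3,1,2,1,4,5,4,2) (3,1,2,3,4,5,4,2) (3,2,1,2,4,3,4,1) (3,2,1,2,4,5,4,1) (3,2,1,3,4,5,4,1) (3,3,1,2,4,5,4,1) (3,3,2,1,4,5,4,2) — 16.
Summing: 1 + 16 = 17.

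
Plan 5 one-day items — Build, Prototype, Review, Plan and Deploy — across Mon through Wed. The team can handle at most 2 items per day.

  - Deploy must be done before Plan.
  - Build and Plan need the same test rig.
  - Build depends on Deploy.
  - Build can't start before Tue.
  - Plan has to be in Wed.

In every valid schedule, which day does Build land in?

Build's window is Tue–Wed.
Plan is fixed at Wed, and Build can't share a day with Plan.
So Build must be Tue.

Tue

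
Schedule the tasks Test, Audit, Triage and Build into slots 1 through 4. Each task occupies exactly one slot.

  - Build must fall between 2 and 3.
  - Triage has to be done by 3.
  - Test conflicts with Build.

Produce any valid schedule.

Audit -> 1, Triage -> 1, Test -> 1, Build -> 2

Checking: Test(1) != Build(2); Build=2 in [2,3]; Triage=1 in [1,3].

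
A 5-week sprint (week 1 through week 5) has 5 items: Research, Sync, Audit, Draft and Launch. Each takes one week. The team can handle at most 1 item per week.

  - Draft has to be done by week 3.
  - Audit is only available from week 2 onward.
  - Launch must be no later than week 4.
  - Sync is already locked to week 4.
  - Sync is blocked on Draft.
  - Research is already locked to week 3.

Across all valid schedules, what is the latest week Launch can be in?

week 2

Launch's own window allows nothing later than week 4.
Launch at week 2 is achievable: Sync -> week 4; Launch -> week 2; Draft -> week 1; Audit -> week 5; Research -> week 3.
Nothing later works — the capacity limit rule out every week after week 2.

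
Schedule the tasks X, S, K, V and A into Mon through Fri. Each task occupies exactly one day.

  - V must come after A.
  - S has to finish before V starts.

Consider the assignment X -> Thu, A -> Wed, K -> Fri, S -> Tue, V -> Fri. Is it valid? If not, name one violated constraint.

Yes, all constraints hold

V must come after A — holds.
S has to finish before V starts — holds.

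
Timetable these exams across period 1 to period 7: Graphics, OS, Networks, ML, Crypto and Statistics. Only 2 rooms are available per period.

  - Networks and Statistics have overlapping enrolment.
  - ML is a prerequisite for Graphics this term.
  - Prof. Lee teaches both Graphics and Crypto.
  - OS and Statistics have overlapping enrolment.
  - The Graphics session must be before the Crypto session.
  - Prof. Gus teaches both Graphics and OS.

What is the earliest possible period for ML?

Downstream work caps ML at period 5.
ML at period 1 is achievable: ML=period 1; Statistics=period 3; Networks=period 2; Crypto=period 3; OS=period 1; Graphics=period 2.

period 1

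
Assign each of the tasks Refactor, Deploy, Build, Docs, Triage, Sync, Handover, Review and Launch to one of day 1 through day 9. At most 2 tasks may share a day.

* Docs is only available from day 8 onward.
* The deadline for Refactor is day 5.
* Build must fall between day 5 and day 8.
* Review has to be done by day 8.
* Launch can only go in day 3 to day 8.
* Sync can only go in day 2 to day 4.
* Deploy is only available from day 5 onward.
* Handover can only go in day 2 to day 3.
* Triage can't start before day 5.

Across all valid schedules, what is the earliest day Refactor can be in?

Refactor's own window allows nothing later than day 5.
Refactor at day 1 is achievable: Triage=day 6, Review=day 1, Refactor=day 1, Handover=day 2, Docs=day 8, Build=day 5, Deploy=day 5, Launch=day 3, Sync=day 2.

day 1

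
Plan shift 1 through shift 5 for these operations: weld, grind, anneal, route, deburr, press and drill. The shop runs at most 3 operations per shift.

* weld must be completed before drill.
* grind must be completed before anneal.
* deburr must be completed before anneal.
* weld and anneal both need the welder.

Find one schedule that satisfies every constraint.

weld=shift 1; anneal=shift 2; route=shift 2; grind=shift 1; drill=shift 2; press=shift 3; deburr=shift 1

Checking: grind(shift 1) before anneal(shift 2); weld(shift 1) before drill(shift 2); deburr(shift 1) before anneal(shift 2); weld(shift 1) != anneal(shift 2); max 3 per shift (cap 3).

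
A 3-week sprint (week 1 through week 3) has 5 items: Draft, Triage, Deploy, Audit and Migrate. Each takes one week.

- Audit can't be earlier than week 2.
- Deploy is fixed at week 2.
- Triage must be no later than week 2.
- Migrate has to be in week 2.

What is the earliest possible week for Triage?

Triage's own window allows nothing later than week 2.
Triage at week 1 is achievable: Deploy=week 2, Migrate=week 2, Draft=week 1, Audit=week 2, Triage=week 1.

week 1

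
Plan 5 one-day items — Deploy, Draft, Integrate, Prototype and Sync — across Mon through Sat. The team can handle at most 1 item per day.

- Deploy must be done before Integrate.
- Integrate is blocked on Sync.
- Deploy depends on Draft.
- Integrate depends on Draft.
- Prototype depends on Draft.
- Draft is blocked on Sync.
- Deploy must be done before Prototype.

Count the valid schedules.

Splitting on Deploy: it can be Wed (6), Thu (6). Listing each branch's schedules as (Draft, Integrate, Prototype, Sync):
Deploy=Wed: (Tue,Thu,Fri,Mon) (Tue,Thu,Sat,Mon) (Tue,Fri,Thu,Mon) (Tue,Fri,Sat,Mon) (Tue,Sat,Thu,Mon) (Tue,Sat,Fri,Mon) — 6.
Deploy=Thu: (Tue,Fri,Sat,Mon) (Tue,Sat,Fri,Mon) (Wed,Fri,Sat,Mon) (Wed,Fri,Sat,Tue) (Wed,Sat,Fri,Mon) (Wed,Sat,Fri,Tue) — 6.
Summing: 6 + 6 = 12.

12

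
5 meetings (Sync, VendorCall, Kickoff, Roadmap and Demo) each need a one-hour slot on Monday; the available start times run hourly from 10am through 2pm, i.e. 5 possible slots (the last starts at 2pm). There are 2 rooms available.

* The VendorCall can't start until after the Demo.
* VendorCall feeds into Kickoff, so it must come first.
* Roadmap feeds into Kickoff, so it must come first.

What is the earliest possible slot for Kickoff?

12pm

Precedence pushes Kickoff to at least 12pm.
Kickoff at 12pm is achievable: Demo in 10am, Kickoff in 12pm, Sync in 11am, VendorCall in 11am, Roadmap in 10am.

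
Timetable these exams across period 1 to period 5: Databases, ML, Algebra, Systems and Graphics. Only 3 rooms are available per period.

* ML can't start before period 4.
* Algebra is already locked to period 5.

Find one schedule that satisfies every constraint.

Databases -> period 1; Systems -> period 1; ML -> period 4; Algebra -> period 5; Graphics -> period 1

Checking: ML=period 4 in [period 4,period 5]; Algebra=period 5 in [period 5,period 5]; max 3 per period (cap 3).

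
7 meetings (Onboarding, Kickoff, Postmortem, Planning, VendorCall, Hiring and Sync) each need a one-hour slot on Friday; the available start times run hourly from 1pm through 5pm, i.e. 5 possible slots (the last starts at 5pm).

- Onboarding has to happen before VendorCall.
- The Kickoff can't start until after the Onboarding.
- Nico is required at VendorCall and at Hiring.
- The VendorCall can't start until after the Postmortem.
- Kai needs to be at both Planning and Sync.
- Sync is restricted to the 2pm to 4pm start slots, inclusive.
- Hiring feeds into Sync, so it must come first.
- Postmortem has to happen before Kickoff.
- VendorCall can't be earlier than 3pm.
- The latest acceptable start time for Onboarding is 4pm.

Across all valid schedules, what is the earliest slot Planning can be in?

Planning at 1pm is achievable: Sync -> 2pm, Hiring -> 1pm, VendorCall -> 3pm, Planning -> 1pm, Onboarding -> 1pm, Kickoff -> 2pm, Postmortem -> 1pm.

1pm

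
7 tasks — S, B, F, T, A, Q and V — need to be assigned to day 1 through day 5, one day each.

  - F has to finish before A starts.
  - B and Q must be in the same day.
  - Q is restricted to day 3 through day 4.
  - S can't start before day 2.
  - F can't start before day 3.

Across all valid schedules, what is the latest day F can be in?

day 4

F is available from day 3; downstream work caps F at day 4.
F at day 4 is achievable: B in day 3, T in day 1, F in day 4, S in day 2, A in day 5, V in day 1, Q in day 3.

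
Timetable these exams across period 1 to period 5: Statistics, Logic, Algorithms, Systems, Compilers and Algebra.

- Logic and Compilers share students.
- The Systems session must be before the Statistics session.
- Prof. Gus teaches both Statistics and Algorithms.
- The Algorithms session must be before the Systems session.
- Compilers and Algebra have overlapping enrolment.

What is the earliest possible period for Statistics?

Precedence pushes Statistics to at least period 3.
Statistics at period 3 is achievable: Algorithms=period 1; Compilers=period 2; Logic=period 1; Systems=period 2; Statistics=period 3; Algebra=period 1.

period 3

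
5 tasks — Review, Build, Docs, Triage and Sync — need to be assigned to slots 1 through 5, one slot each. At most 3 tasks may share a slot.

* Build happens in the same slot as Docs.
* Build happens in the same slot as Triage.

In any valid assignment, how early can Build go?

1

Build at 1 is achievable: Build -> 1; Sync -> 2; Docs -> 1; Triage -> 1; Review -> 2.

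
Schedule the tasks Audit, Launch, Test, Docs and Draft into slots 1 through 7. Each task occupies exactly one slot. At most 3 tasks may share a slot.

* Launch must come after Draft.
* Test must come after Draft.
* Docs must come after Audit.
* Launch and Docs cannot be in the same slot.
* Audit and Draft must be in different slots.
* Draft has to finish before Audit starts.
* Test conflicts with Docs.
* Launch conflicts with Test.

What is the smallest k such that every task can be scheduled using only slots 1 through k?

4

The precedence chain requires at least 3 distinct slots.
With at most 3 per slot and 5 tasks, at least 2 slots are needed.
Could 3 slots be enough, i.e. nothing placed later than 3? No: Launch must come after Draft (at 1 or later) → {2, 3}; Draft must come before Launch (at 3 or earlier) → {1, 2}; Test must come after Draft (at 1 or later) → {2, 3}; Docs must come after Audit (at 1 or later) → {2, 3}; Audit must come before Docs (at 3 or earlier) → {1, 2}; Audit must come after Draft (at 1 or later) → {2}; Docs must come after Audit (at 2 or later) → {3}; Launch can't share with Docs (3) → {2}; Test can't share with Docs (3) → {2}; Test can't share with Launch (2) → nothing is left.
So 3 slots is not enough.
4 works (last occupied slot: 4): for example Audit=2; Docs=4; Draft=1; Launch=2; Test=3.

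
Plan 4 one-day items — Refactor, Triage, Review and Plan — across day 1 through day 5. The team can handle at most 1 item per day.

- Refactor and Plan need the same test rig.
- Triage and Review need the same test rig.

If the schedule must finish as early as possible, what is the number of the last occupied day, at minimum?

day 4

With at most 1 per day and 4 tasks, at least 4 days are needed.
4 works (last occupied day: day 4): for example Plan in day 4; Refactor in day 1; Review in day 3; Triage in day 2.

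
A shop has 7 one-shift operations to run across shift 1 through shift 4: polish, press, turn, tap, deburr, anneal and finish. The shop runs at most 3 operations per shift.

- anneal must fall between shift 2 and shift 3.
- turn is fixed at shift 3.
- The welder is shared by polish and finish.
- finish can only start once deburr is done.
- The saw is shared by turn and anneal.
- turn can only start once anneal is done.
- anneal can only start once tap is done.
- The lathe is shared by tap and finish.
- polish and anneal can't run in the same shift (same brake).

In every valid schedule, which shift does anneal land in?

anneal's window is shift 2–shift 3.
turn is fixed at shift 3, and anneal can't share a shift with turn.
So anneal must be shift 2.

shift 2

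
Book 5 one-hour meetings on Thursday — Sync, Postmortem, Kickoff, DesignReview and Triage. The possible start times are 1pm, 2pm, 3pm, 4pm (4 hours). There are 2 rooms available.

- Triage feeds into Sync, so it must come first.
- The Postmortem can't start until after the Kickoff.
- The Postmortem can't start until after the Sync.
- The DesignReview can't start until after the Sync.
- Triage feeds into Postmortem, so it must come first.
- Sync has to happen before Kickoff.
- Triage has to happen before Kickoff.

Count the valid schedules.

Enumerating: Triage=1pm; Kickoff=3pm; Postmortem=4pm; DesignReview=3pm; Sync=2pm | Triage -> 1pm, Postmortem -> 4pm, Kickoff -> 3pm, Sync -> 2pm, DesignReview -> 4pm.

2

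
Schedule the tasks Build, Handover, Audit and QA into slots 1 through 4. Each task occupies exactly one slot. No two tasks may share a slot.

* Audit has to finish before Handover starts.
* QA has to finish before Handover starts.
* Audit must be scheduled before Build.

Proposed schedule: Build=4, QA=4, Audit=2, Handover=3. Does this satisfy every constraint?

Audit must be scheduled before Build — holds.
Audit has to finish before Handover starts — holds.
No two tasks may share a slot — violated.
QA has to finish before Handover starts — violated.

No — it violates: No two tasks may share a slot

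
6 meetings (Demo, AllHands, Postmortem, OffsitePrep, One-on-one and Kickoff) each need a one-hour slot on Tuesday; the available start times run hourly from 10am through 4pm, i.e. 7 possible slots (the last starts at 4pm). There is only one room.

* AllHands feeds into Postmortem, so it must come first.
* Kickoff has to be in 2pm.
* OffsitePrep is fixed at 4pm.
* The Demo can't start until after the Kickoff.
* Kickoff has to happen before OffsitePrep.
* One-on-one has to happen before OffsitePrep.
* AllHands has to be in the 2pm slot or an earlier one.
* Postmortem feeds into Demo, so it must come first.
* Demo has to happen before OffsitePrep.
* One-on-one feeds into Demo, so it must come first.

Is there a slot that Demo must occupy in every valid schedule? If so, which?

3pm

Kickoff is fixed at 2pm and must come before Demo, so Demo is at least 3pm.
OffsitePrep is fixed at 4pm and must come after Demo, so Demo is at most 3pm.
So Demo must be 3pm.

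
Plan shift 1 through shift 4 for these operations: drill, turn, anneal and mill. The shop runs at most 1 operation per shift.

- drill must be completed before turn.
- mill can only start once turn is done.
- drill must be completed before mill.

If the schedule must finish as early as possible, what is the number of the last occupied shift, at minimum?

The precedence chain requires at least 3 distinct shifts.
With at most 1 per shift and 4 operations, at least 4 shifts are needed.
4 works (last occupied shift: shift 4): for example anneal=shift 4; drill=shift 1; turn=shift 2; mill=shift 3.

shift 4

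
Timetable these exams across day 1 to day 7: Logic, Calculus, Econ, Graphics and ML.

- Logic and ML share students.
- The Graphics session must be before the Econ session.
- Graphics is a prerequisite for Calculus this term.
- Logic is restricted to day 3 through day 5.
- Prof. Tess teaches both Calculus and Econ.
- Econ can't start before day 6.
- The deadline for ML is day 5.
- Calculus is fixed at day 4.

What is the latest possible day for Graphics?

day 3

Downstream work caps Graphics at day 3.
Graphics at day 3 is achievable: Econ in day 6, Graphics in day 3, Logic in day 3, Calculus in day 4, ML in day 1.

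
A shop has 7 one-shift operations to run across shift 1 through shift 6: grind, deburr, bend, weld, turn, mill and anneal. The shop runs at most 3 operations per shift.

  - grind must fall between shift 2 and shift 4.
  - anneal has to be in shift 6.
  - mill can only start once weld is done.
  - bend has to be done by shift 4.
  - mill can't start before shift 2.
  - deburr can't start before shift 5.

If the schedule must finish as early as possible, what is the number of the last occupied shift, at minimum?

The precedence chain requires at least 2 distinct shifts.
With at most 3 per shift and 7 operations, at least 3 shifts are needed.
anneal can't be placed before shift 6, so the schedule must run through at least shift 6.
6 works (last occupied shift: shift 6): for example turn in shift 1; mill in shift 2; anneal in shift 6; grind in shift 2; deburr in shift 5; weld in shift 1; bend in shift 1.

shift 6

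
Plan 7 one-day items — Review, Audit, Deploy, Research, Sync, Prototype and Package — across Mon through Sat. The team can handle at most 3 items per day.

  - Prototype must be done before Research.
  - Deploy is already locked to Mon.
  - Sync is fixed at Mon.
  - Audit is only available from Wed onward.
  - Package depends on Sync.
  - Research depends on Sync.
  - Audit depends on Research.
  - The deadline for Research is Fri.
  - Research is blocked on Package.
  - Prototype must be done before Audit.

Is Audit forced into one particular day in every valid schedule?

No

Audit can be Thu (e.g. Package -> Tue, Review -> Tue, Sync -> Mon, Research -> Wed, Audit -> Thu, Deploy -> Mon, Prototype -> Mon) or Fri (e.g. Package in Tue, Research in Wed, Deploy in Mon, Audit in Fri, Prototype in Mon, Sync in Mon, Review in Tue).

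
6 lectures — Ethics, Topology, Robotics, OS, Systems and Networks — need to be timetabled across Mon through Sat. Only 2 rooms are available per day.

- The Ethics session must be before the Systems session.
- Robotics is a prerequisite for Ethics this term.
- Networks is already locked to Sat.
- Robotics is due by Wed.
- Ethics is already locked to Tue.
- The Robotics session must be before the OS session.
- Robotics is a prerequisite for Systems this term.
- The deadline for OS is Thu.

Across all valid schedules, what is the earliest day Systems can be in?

Wed

Precedence pushes Systems to at least Wed.
Systems at Wed is achievable: Robotics -> Mon; Ethics -> Tue; Networks -> Sat; Systems -> Wed; OS -> Tue; Topology -> Mon.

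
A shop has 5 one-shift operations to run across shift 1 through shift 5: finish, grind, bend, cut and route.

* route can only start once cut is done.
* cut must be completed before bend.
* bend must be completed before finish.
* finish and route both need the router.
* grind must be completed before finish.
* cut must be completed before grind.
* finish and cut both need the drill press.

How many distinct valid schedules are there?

53

Splitting on finish: it can be shift 3 (3), shift 4 (14), shift 5 (36). Listing each branch's schedules as (grind, bend, cut, route) by shift number:
finish=shift 3: (2,2,1,2) (2,2,1,4) (2,2,1,5) — 3.
finish=shift 4: (2,2,1,2) (2,2,1,3) (2,2,1,5) (2,3,1,2) (2,3,1,3) (2,3,1,5) (3,2,1,2) (3,2,1,3) (3,2,1,5) (3,3,1,2) (3,3,1,3) (3,3,1,5) (3,3,2,3) (3,3,2,5) — 14.
finish=shift 5: (2,2,1,2) (2,2,1,3) (2,2,1,4) (2,3,1,2) (2,3,1,3) (2,3,1,4) (2,4,1,2) (2,4,1,3) (2,4,1,4) (3,2,1,2) (3,2,1,3) (3,2,1,4) (3,3,1,2) (3,3,1,3) (3,3,1,4) (3,3,2,3) (3,3,2,4) (3,4,1,2) (3,4,1,3) (3,4,1,4) (3,4,2,3) (3,4,2,4) (4,2,1,2) (4,2,1,3) (4,2,1,4) (4,3,1,2) (4,3,1,3) (4,3,1,4) (4,3,2,3) (4,3,2,4) (4,4,1,2) (4,4,1,3) (4,4,1,4) (4,4,2,3) (4,4,2,4) (4,4,3,4) — 36.
Summing: 3 + 14 + 36 = 53.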